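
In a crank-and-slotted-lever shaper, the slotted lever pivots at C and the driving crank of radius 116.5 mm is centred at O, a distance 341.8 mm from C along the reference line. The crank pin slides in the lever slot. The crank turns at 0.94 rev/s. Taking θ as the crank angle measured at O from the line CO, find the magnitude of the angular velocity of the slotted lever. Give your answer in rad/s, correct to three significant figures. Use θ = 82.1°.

0.796

ω = 5.906 rad/s (from 0.94 rev/s).
Crank pin A relative to C: A = (d + r cosθ, r sinθ); lever angle φ = atan2(r sinθ, d + r cosθ).
Differentiating tanφ: φ̇ = rω(d cosθ + r)/(d² + r² + 2dr cosθ).
d² + r² + 2dr cosθ = |CA|² = 0.141345 m²;  d cosθ + r = +0.16348 m.
|ω_lever| = |0.1165·5.906·+0.16348| / 0.141345 = 0.79582 rad/s.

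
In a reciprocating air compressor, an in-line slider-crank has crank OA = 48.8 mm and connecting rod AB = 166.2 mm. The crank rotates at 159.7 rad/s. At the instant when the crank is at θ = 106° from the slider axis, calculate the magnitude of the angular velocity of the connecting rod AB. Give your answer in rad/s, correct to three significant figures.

13.5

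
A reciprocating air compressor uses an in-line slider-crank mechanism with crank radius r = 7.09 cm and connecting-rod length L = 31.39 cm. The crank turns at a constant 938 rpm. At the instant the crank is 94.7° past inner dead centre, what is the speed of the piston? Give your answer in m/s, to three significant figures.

6.81

ω = 2π·938/60 = 98.23 rad/s
For an in-line slider-crank, x = r cosθ + √(L² − r² sin²θ), so v = −rω sinθ·[1 + r cosθ/√(L² − r² sin²θ)].
With r = 0.0709 m, L = 0.3139 m, θ = 94.7°: √(L² − r² sin²θ) = 0.30584 m.
v = −0.0709·98.23·0.99664·[1 + 0.0709·-0.08194/0.30584] = -6.809 m/s.
|v| = 6.809 m/s.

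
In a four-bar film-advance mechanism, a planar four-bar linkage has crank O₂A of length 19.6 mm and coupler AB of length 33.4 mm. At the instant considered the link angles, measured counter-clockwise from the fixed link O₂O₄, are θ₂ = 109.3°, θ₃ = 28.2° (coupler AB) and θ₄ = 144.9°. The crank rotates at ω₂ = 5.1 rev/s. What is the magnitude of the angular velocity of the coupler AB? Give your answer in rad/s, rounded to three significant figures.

12.3

ω₂ = 32.04 rad/s (from 5.1 rev/s).
Differentiating the loop-closure r₂e^{iθ₂}+r₃e^{iθ₃}=r₁+r₄e^{iθ₄} gives r₂ω₂e^{iθ₂}+r₃ω₃e^{iθ₃}=r₄ω₄e^{iθ₄}.
Eliminating the other unknown: ω₃ = r₂ω₂ sin(θ₄−θ₂) / [r₃ sin(θ₃−θ₄)].
Numerator sine = +0.58212; denominator sine = -0.89337.
Result = 0.0196·32.04·(+0.58212) / (0.0334·(-0.89337)) = -12.253 rad/s; magnitude 12.253 rad/s.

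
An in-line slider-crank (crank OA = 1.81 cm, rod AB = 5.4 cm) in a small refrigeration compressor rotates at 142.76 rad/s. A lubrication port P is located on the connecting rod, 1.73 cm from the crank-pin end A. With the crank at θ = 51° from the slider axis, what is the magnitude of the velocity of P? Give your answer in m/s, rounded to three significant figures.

ω = 142.8 rad/s.  Crank-pin speed |V_A| = rω = 2.584 m/s, perpendicular to OA.
Rod angle: sinφ = −(r/L) sinθ ⇒ φ = -15.099°; ω_rod = −rω cosθ/√(L²−r²sin²θ) = -31.19 rad/s.
V_P = V_A + ω_rod × AP, with AP = 0.0173 m along the rod.
Components: V_Px = −rω sinθ − a·ω_rod·sinφ = -2.1487 m/s;  V_Py = rω cosθ + a·ω_rod·cosφ = +1.1052 m/s.
|V_P| = √(V_Px² + V_Py²) = 2.4162 m/s.

2.42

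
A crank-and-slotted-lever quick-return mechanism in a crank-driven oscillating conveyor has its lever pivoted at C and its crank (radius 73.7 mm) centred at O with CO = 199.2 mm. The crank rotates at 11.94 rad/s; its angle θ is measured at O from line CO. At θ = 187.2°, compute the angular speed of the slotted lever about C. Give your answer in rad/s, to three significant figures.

ω = 11.94 rad/s
Crank pin A relative to C: A = (d + r cosθ, r sinθ); lever angle φ = atan2(r sinθ, d + r cosθ).
Differentiating tanφ: φ̇ = rω(d cosθ + r)/(d² + r² + 2dr cosθ).
d² + r² + 2dr cosθ = |CA|² = 0.0159818 m²;  d cosθ + r = -0.12393 m.
|ω_lever| = |0.0737·11.94·-0.12393| / 0.0159818 = 6.8237 rad/s.

6.82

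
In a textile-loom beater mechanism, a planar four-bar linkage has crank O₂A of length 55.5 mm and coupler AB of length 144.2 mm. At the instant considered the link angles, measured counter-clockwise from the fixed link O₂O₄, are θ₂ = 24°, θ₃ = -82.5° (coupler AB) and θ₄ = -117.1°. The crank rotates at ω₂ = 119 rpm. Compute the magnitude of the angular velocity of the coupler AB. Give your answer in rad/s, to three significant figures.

ω₂ = 12.46 rad/s (from 119 rpm).
Differentiating the loop-closure r₂e^{iθ₂}+r₃e^{iθ₃}=r₁+r₄e^{iθ₄} gives r₂ω₂e^{iθ₂}+r₃ω₃e^{iθ₃}=r₄ω₄e^{iθ₄}.
Eliminating the other unknown: ω₃ = r₂ω₂ sin(θ₄−θ₂) / [r₃ sin(θ₃−θ₄)].
Numerator sine = -0.62796; denominator sine = +0.56784.
Result = 0.0555·12.46·(-0.62796) / (0.1442·(+0.56784)) = -5.3041 rad/s; magnitude 5.3041 rad/s.

5.30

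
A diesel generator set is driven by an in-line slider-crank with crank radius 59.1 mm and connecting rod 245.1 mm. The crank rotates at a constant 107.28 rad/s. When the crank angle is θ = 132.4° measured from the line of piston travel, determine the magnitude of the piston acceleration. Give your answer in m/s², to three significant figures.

471

ω = 107.3 rad/s
x(θ) = r cosθ + √(L² − r² sin²θ); with ω constant, a = ω²·d²x/dθ².
d²x/dθ² = −r cosθ − r²(cos2θ)/√u − r⁴ sin²2θ/(4u^{3/2}),  u = L² − r² sin²θ = 0.0581693 m².
Substituting r = 0.0591 m, L = 0.2451 m, θ = 132.4°: d²x/dθ² = +0.040948 m.
a = ω²·d²x/dθ² = (107.3)²·(+0.040948) = +471.27 m/s²;  |a| = 471.27 m/s².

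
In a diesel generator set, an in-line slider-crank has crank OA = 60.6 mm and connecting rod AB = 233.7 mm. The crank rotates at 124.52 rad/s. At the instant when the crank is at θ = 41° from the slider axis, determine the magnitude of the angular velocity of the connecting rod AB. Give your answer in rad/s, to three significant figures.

24.7

ω = 124.5 rad/s
The rod makes angle φ with the slider axis where L sinφ = r sinθ; differentiating, L cosφ·φ̇ = r ω cosθ.
L cosφ = √(L² − r² sin²θ) = 0.23029 m.
|ω_rod| = r ω |cosθ| / √(L² − r² sin²θ) = 0.0606·124.5·0.75471/0.23029 = 24.729 rad/s.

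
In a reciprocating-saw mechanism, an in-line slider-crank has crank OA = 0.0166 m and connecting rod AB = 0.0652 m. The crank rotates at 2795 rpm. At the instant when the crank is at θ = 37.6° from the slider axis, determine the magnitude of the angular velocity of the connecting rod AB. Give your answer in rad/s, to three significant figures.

59.8

ω = 292.7 rad/s (converted from 2795 rpm).
The rod makes angle φ with the slider axis where L sinφ = r sinθ; differentiating, L cosφ·φ̇ = r ω cosθ.
L cosφ = √(L² − r² sin²θ) = 0.064409 m.
|ω_rod| = r ω |cosθ| / √(L² − r² sin²θ) = 0.0166·292.7·0.79229/0.064409 = 59.767 rad/s.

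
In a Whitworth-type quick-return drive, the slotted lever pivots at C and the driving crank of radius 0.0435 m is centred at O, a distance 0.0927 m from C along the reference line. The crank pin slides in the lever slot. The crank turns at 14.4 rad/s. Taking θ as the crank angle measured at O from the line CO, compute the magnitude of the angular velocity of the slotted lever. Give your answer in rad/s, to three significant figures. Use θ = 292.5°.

3.65

ω = 14.4 rad/s
Crank pin A relative to C: A = (d + r cosθ, r sinθ); lever angle φ = atan2(r sinθ, d + r cosθ).
Differentiating tanφ: φ̇ = rω(d cosθ + r)/(d² + r² + 2dr cosθ).
d² + r² + 2dr cosθ = |CA|² = 0.0135718 m²;  d cosθ + r = +0.078975 m.
|ω_lever| = |0.0435·14.4·+0.078975| / 0.0135718 = 3.645 rad/s.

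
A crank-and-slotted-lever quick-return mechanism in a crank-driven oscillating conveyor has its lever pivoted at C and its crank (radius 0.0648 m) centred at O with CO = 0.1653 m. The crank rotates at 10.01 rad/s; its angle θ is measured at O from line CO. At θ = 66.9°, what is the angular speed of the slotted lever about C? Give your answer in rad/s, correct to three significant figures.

ω = 10.01 rad/s
Crank pin A relative to C: A = (d + r cosθ, r sinθ); lever angle φ = atan2(r sinθ, d + r cosθ).
Differentiating tanφ: φ̇ = rω(d cosθ + r)/(d² + r² + 2dr cosθ).
d² + r² + 2dr cosθ = |CA|² = 0.0399281 m²;  d cosθ + r = +0.12965 m.
|ω_lever| = |0.0648·10.01·+0.12965| / 0.0399281 = 2.1063 rad/s.

2.11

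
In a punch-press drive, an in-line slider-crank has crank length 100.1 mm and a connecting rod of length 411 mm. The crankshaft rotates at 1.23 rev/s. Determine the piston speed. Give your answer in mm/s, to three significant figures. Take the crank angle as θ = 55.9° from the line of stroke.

730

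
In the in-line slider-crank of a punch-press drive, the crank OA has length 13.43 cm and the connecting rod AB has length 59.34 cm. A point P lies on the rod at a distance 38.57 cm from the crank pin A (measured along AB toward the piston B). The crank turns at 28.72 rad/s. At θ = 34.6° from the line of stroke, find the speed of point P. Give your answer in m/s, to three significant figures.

ω = 28.72 rad/s.  Crank-pin speed |V_A| = rω = 3.8571 m/s, perpendicular to OA.
Rod angle: sinφ = −(r/L) sinθ ⇒ φ = -7.384°; ω_rod = −rω cosθ/√(L²−r²sin²θ) = -5.3951 rad/s.
V_P = V_A + ω_rod × AP, with AP = 0.3857 m along the rod.
Components: V_Px = −rω sinθ − a·ω_rod·sinφ = -2.4577 m/s;  V_Py = rω cosθ + a·ω_rod·cosφ = +1.1113 m/s.
|V_P| = √(V_Px² + V_Py²) = 2.6972 m/s.

2.70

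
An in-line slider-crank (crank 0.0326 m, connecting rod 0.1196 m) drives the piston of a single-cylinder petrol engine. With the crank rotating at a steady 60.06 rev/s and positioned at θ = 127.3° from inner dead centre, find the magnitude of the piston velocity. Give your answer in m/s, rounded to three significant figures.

ω = 2π·60.1 = 377.4 rad/s
For an in-line slider-crank, x = r cosθ + √(L² − r² sin²θ), so v = −rω sinθ·[1 + r cosθ/√(L² − r² sin²θ)].
With r = 0.0326 m, L = 0.1196 m, θ = 127.3°: √(L² − r² sin²θ) = 0.11675 m.
v = −0.0326·377.4·0.79547·[1 + 0.0326·-0.60599/0.11675] = -8.1302 m/s.
|v| = 8.1302 m/s.

8.13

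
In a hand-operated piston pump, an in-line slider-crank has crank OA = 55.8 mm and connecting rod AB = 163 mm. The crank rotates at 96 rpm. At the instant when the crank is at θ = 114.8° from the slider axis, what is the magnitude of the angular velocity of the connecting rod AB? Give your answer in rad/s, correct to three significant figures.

1.52

ω = 10.05 rad/s (converted from 96 rpm).
The rod makes angle φ with the slider axis where L sinφ = r sinθ; differentiating, L cosφ·φ̇ = r ω cosθ.
L cosφ = √(L² − r² sin²θ) = 0.15493 m.
|ω_rod| = r ω |cosθ| / √(L² − r² sin²θ) = 0.0558·10.05·0.41945/0.15493 = 1.5187 rad/s.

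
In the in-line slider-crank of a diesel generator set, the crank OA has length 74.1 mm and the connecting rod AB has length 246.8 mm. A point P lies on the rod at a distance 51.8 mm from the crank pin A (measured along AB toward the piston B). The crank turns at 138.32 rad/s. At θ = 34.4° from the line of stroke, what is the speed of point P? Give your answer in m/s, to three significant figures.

ω = 138.3 rad/s.  Crank-pin speed |V_A| = rω = 10.25 m/s, perpendicular to OA.
Rod angle: sinφ = −(r/L) sinθ ⇒ φ = -9.766°; ω_rod = −rω cosθ/√(L²−r²sin²θ) = -34.771 rad/s.
V_P = V_A + ω_rod × AP, with AP = 0.0518 m along the rod.
Components: V_Px = −rω sinθ − a·ω_rod·sinφ = -6.0962 m/s;  V_Py = rω cosθ + a·ω_rod·cosφ = +6.682 m/s.
|V_P| = √(V_Px² + V_Py²) = 9.045 m/s.

9.05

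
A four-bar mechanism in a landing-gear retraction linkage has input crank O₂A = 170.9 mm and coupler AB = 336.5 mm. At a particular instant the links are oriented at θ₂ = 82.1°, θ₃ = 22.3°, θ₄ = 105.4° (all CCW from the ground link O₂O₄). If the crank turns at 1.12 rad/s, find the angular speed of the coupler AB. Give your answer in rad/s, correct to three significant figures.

ω₂ = 1.12 rad/s
Differentiating the loop-closure r₂e^{iθ₂}+r₃e^{iθ₃}=r₁+r₄e^{iθ₄} gives r₂ω₂e^{iθ₂}+r₃ω₃e^{iθ₃}=r₄ω₄e^{iθ₄}.
Eliminating the other unknown: ω₃ = r₂ω₂ sin(θ₄−θ₂) / [r₃ sin(θ₃−θ₄)].
Numerator sine = +0.39555; denominator sine = -0.99276.
Result = 0.1709·1.12·(+0.39555) / (0.3365·(-0.99276)) = -0.22664 rad/s; magnitude 0.22664 rad/s.

0.227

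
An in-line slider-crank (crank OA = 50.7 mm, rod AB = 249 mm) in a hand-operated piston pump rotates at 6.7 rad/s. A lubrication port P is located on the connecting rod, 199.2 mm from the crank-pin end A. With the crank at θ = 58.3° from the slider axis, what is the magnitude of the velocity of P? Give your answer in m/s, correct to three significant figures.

0.316

ω = 6.7 rad/s.  Crank-pin speed |V_A| = rω = 0.33969 m/s, perpendicular to OA.
Rod angle: sinφ = −(r/L) sinθ ⇒ φ = -9.976°; ω_rod = −rω cosθ/√(L²−r²sin²θ) = -0.72786 rad/s.
V_P = V_A + ω_rod × AP, with AP = 0.1992 m along the rod.
Components: V_Px = −rω sinθ − a·ω_rod·sinφ = -0.31413 m/s;  V_Py = rω cosθ + a·ω_rod·cosφ = +0.035699 m/s.
|V_P| = √(V_Px² + V_Py²) = 0.31615 m/s.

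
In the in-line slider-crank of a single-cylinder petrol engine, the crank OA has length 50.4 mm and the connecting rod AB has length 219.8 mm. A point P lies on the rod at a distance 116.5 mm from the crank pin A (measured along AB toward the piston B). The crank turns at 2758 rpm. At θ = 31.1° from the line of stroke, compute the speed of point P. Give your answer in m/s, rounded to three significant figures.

ω = 288.8 rad/s.  Crank-pin speed |V_A| = rω = 14.556 m/s, perpendicular to OA.
Rod angle: sinφ = −(r/L) sinθ ⇒ φ = -6.802°; ω_rod = −rω cosθ/√(L²−r²sin²θ) = -57.109 rad/s.
V_P = V_A + ω_rod × AP, with AP = 0.1165 m along the rod.
Components: V_Px = −rω sinθ − a·ω_rod·sinφ = -8.3069 m/s;  V_Py = rω cosθ + a·ω_rod·cosφ = +5.8578 m/s.
|V_P| = √(V_Px² + V_Py²) = 10.165 m/s.

10.2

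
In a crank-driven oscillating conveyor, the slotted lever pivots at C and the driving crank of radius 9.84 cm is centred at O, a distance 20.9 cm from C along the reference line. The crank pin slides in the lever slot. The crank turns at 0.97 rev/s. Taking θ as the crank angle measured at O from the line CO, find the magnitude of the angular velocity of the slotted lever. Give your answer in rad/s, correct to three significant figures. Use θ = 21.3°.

ω = 6.095 rad/s (from 0.97 rev/s).
Crank pin A relative to C: A = (d + r cosθ, r sinθ); lever angle φ = atan2(r sinθ, d + r cosθ).
Differentiating tanφ: φ̇ = rω(d cosθ + r)/(d² + r² + 2dr cosθ).
d² + r² + 2dr cosθ = |CA|² = 0.0916851 m²;  d cosθ + r = +0.29312 m.
|ω_lever| = |0.0984·6.095·+0.29312| / 0.0916851 = 1.9173 rad/s.

1.92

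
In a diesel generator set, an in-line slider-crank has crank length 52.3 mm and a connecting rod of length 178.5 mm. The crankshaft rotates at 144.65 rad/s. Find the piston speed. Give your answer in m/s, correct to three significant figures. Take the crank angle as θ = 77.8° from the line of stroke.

ω = 144.7 rad/s
For an in-line slider-crank, x = r cosθ + √(L² − r² sin²θ), so v = −rω sinθ·[1 + r cosθ/√(L² − r² sin²θ)].
With r = 0.0523 m, L = 0.1785 m, θ = 77.8°: √(L² − r² sin²θ) = 0.17102 m.
v = −0.0523·144.7·0.97742·[1 + 0.0523·0.21132/0.17102] = -7.8722 m/s.
|v| = 7.8722 m/s.

7.87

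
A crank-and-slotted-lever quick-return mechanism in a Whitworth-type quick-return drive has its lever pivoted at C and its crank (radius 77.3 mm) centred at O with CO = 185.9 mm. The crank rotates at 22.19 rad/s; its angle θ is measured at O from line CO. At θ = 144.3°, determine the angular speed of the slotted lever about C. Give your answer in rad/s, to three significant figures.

7.35

ω = 22.19 rad/s
Crank pin A relative to C: A = (d + r cosθ, r sinθ); lever angle φ = atan2(r sinθ, d + r cosθ).
Differentiating tanφ: φ̇ = rω(d cosθ + r)/(d² + r² + 2dr cosθ).
d² + r² + 2dr cosθ = |CA|² = 0.0171947 m²;  d cosθ + r = -0.073666 m.
|ω_lever| = |0.0773·22.19·-0.073666| / 0.0171947 = 7.3487 rad/s.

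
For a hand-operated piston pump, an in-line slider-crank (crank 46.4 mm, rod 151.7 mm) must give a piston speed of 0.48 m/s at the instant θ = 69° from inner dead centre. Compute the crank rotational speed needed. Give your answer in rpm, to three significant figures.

For an in-line slider-crank, |v_piston| = rω|sinθ|·[1 + r cosθ/√(L² − r² sin²θ)].
With r = 0.0464 m, L = 0.1517 m, θ = 69°: the bracketed kinematic factor |dx/dθ| = 0.048273 m.
ω = v/|dx/dθ| = 0.48/0.048273 = 9.9435 rad/s.
N = 60ω/(2π) = 94.954 rpm.

95.0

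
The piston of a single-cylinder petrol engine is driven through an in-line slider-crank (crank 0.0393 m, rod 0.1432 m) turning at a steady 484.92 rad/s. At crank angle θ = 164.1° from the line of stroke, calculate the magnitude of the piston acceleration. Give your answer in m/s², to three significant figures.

ω = 484.9 rad/s
x(θ) = r cosθ + √(L² − r² sin²θ); with ω constant, a = ω²·d²x/dθ².
d²x/dθ² = −r cosθ − r²(cos2θ)/√u − r⁴ sin²2θ/(4u^{3/2}),  u = L² − r² sin²θ = 0.0203903 m².
Substituting r = 0.0393 m, L = 0.1432 m, θ = 164.1°: d²x/dθ² = +0.028547 m.
a = ω²·d²x/dθ² = (484.9)²·(+0.028547) = +6712.7 m/s²;  |a| = 6712.7 m/s².

6710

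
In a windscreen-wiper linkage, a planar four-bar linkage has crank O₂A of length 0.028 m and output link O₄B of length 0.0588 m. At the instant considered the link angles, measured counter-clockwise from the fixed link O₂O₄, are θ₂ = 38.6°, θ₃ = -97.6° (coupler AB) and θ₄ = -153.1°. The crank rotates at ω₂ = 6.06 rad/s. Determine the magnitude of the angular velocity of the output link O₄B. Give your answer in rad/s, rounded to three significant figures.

2.42

ω₂ = 6.06 rad/s
Differentiating the loop-closure r₂e^{iθ₂}+r₃e^{iθ₃}=r₁+r₄e^{iθ₄} gives r₂ω₂e^{iθ₂}+r₃ω₃e^{iθ₃}=r₄ω₄e^{iθ₄}.
Eliminating the other unknown: ω₄ = r₂ω₂ sin(θ₂−θ₃) / [r₄ sin(θ₄−θ₃)].
Numerator sine = +0.69214; denominator sine = -0.82413.
Result = 0.028·6.06·(+0.69214) / (0.0588·(-0.82413)) = -2.4236 rad/s; magnitude 2.4236 rad/s.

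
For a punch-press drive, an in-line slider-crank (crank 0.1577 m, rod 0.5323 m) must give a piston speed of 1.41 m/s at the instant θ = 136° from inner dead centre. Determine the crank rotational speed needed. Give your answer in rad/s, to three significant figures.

For an in-line slider-crank, |v_piston| = rω|sinθ|·[1 + r cosθ/√(L² − r² sin²θ)].
With r = 0.1577 m, L = 0.5323 m, θ = 136°: the bracketed kinematic factor |dx/dθ| = 0.085691 m.
ω = v/|dx/dθ| = 1.41/0.085691 = 16.454 rad/s.

16.5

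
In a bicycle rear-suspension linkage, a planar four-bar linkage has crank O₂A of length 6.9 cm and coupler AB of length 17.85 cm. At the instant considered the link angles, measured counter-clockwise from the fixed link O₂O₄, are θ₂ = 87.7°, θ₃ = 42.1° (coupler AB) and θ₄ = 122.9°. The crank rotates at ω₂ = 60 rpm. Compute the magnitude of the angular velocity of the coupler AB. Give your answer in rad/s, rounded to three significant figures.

1.42

ω₂ = 6.283 rad/s (from 60 rpm).
Differentiating the loop-closure r₂e^{iθ₂}+r₃e^{iθ₃}=r₁+r₄e^{iθ₄} gives r₂ω₂e^{iθ₂}+r₃ω₃e^{iθ₃}=r₄ω₄e^{iθ₄}.
Eliminating the other unknown: ω₃ = r₂ω₂ sin(θ₄−θ₂) / [r₃ sin(θ₃−θ₄)].
Numerator sine = +0.57643; denominator sine = -0.98714.
Result = 0.069·6.283·(+0.57643) / (0.1785·(-0.98714)) = -1.4183 rad/s; magnitude 1.4183 rad/s.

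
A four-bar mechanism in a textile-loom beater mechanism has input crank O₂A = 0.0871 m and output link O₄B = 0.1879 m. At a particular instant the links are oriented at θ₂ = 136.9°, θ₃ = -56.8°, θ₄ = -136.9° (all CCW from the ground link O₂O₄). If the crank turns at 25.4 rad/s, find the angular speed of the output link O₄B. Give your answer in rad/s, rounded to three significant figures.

2.83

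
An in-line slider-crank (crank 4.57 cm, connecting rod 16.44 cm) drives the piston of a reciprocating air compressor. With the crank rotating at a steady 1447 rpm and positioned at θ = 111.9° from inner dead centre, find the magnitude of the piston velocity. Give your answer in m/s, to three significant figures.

ω = 2π·1447/60 = 151.5 rad/s
For an in-line slider-crank, x = r cosθ + √(L² − r² sin²θ), so v = −rω sinθ·[1 + r cosθ/√(L² − r² sin²θ)].
With r = 0.0457 m, L = 0.1644 m, θ = 111.9°: √(L² − r² sin²θ) = 0.15884 m.
v = −0.0457·151.5·0.92784·[1 + 0.0457·-0.37299/0.15884] = -5.7357 m/s.
|v| = 5.7357 m/s.

5.74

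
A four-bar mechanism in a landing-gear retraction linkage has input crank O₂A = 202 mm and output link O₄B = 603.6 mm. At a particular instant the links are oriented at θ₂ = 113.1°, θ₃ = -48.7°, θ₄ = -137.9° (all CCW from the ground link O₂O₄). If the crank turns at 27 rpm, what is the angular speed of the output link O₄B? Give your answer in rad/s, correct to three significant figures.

ω₂ = 2.827 rad/s (from 27 rpm).
Differentiating the loop-closure r₂e^{iθ₂}+r₃e^{iθ₃}=r₁+r₄e^{iθ₄} gives r₂ω₂e^{iθ₂}+r₃ω₃e^{iθ₃}=r₄ω₄e^{iθ₄}.
Eliminating the other unknown: ω₄ = r₂ω₂ sin(θ₂−θ₃) / [r₄ sin(θ₄−θ₃)].
Numerator sine = +0.31233; denominator sine = -0.99990.
Result = 0.202·2.827·(+0.31233) / (0.6036·(-0.99990)) = -0.29557 rad/s; magnitude 0.29557 rad/s.

0.296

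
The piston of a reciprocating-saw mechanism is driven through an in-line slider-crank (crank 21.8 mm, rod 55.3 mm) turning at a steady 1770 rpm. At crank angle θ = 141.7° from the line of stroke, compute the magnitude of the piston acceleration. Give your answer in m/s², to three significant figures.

ω = 2π·1770/60 = 185.4 rad/s
x(θ) = r cosθ + √(L² − r² sin²θ); with ω constant, a = ω²·d²x/dθ².
d²x/dθ² = −r cosθ − r²(cos2θ)/√u − r⁴ sin²2θ/(4u^{3/2}),  u = L² − r² sin²θ = 0.00287554 m².
Substituting r = 0.0218 m, L = 0.0553 m, θ = 141.7°: d²x/dθ² = +0.014708 m.
a = ω²·d²x/dθ² = (185.4)²·(+0.014708) = +505.3 m/s²;  |a| = 505.3 m/s².

505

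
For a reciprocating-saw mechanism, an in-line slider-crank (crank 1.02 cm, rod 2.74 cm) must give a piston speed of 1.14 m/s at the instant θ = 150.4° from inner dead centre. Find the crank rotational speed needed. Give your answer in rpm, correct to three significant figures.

For an in-line slider-crank, |v_piston| = rω|sinθ|·[1 + r cosθ/√(L² − r² sin²θ)].
With r = 0.0102 m, L = 0.0274 m, θ = 150.4°: the bracketed kinematic factor |dx/dθ| = 0.0033791 m.
ω = v/|dx/dθ| = 1.14/0.0033791 = 337.36 rad/s.
N = 60ω/(2π) = 3221.6 rpm.

3220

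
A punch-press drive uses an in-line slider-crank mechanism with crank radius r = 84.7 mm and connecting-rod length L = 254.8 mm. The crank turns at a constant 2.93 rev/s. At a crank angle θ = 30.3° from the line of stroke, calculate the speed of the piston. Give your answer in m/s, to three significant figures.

ω = 2π·2.93 = 18.41 rad/s
For an in-line slider-crank, x = r cosθ + √(L² − r² sin²θ), so v = −rω sinθ·[1 + r cosθ/√(L² − r² sin²θ)].
With r = 0.0847 m, L = 0.2548 m, θ = 30.3°: √(L² − r² sin²θ) = 0.25119 m.
v = −0.0847·18.41·0.50453·[1 + 0.0847·0.86340/0.25119] = -1.0157 m/s.
|v| = 1.0157 m/s.

1.02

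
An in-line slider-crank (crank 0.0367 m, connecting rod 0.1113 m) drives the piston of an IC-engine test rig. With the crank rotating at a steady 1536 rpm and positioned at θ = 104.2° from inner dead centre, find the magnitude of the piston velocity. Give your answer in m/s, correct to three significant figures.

5.23

ω = 2π·1536/60 = 160.8 rad/s
For an in-line slider-crank, x = r cosθ + √(L² − r² sin²θ), so v = −rω sinθ·[1 + r cosθ/√(L² − r² sin²θ)].
With r = 0.0367 m, L = 0.1113 m, θ = 104.2°: √(L² − r² sin²θ) = 0.10546 m.
v = −0.0367·160.8·0.96945·[1 + 0.0367·-0.24531/0.10546] = -5.2343 m/s.
|v| = 5.2343 m/s.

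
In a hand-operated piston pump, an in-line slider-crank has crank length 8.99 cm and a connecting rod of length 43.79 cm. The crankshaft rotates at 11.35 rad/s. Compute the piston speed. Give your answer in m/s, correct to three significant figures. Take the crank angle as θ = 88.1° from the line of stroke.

1.03

ω = 11.35 rad/s
For an in-line slider-crank, x = r cosθ + √(L² − r² sin²θ), so v = −rω sinθ·[1 + r cosθ/√(L² − r² sin²θ)].
With r = 0.0899 m, L = 0.4379 m, θ = 88.1°: √(L² − r² sin²θ) = 0.42858 m.
v = −0.0899·11.35·0.99945·[1 + 0.0899·0.03316/0.42858] = -1.0269 m/s.
|v| = 1.0269 m/s.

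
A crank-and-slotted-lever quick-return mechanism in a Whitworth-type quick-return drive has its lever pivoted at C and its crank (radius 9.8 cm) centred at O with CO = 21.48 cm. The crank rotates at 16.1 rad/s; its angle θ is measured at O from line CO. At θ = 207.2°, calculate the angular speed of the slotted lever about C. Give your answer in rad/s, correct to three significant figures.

ω = 16.1 rad/s
Crank pin A relative to C: A = (d + r cosθ, r sinθ); lever angle φ = atan2(r sinθ, d + r cosθ).
Differentiating tanφ: φ̇ = rω(d cosθ + r)/(d² + r² + 2dr cosθ).
d² + r² + 2dr cosθ = |CA|² = 0.0182979 m²;  d cosθ + r = -0.093047 m.
|ω_lever| = |0.098·16.1·-0.093047| / 0.0182979 = 8.0233 rad/s.

8.02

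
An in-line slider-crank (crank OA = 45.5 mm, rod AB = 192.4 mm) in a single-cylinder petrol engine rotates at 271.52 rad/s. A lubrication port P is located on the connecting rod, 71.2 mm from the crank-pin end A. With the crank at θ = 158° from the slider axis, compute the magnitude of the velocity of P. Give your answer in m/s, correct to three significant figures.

8.37

ω = 271.5 rad/s.  Crank-pin speed |V_A| = rω = 12.354 m/s, perpendicular to OA.
Rod angle: sinφ = −(r/L) sinθ ⇒ φ = -5.082°; ω_rod = −rω cosθ/√(L²−r²sin²θ) = +59.77 rad/s.
V_P = V_A + ω_rod × AP, with AP = 0.0712 m along the rod.
Components: V_Px = −rω sinθ − a·ω_rod·sinφ = -4.2509 m/s;  V_Py = rω cosθ + a·ω_rod·cosφ = -7.2157 m/s.
|V_P| = √(V_Px² + V_Py²) = 8.3747 m/s.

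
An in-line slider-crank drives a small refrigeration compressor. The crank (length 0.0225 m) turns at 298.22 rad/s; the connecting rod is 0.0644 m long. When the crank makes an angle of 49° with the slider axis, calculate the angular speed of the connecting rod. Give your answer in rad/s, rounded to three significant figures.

ω = 298.2 rad/s
The rod makes angle φ with the slider axis where L sinφ = r sinθ; differentiating, L cosφ·φ̇ = r ω cosθ.
L cosφ = √(L² − r² sin²θ) = 0.062121 m.
|ω_rod| = r ω |cosθ| / √(L² − r² sin²θ) = 0.0225·298.2·0.65606/0.062121 = 70.864 rad/s.

70.9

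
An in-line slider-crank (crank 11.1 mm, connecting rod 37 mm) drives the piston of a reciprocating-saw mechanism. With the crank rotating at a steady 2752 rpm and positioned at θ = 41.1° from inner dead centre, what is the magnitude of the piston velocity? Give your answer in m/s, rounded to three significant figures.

ω = 2π·2752/60 = 288.2 rad/s
For an in-line slider-crank, x = r cosθ + √(L² − r² sin²θ), so v = −rω sinθ·[1 + r cosθ/√(L² − r² sin²θ)].
With r = 0.0111 m, L = 0.037 m, θ = 41.1°: √(L² − r² sin²θ) = 0.036273 m.
v = −0.0111·288.2·0.65738·[1 + 0.0111·0.75356/0.036273] = -2.5878 m/s.
|v| = 2.5878 m/s.

2.59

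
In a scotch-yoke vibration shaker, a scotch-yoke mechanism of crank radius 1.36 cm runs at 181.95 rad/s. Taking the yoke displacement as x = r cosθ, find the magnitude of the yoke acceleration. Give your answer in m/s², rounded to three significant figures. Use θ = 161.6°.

ω = 181.9 rad/s
x = r cosθ ⇒ ẍ = −rω² cosθ (ω constant).
|a| = rω²|cosθ| = 0.0136·(181.9)²·|cos 161.6°| = 427.22 m/s².

427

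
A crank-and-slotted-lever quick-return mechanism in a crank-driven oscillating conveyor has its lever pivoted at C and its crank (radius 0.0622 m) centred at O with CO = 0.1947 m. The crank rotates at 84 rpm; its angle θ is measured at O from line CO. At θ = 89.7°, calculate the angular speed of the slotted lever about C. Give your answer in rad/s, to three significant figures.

ω = 8.796 rad/s (from 84 rpm).
Crank pin A relative to C: A = (d + r cosθ, r sinθ); lever angle φ = atan2(r sinθ, d + r cosθ).
Differentiating tanφ: φ̇ = rω(d cosθ + r)/(d² + r² + 2dr cosθ).
d² + r² + 2dr cosθ = |CA|² = 0.0419037 m²;  d cosθ + r = +0.063219 m.
|ω_lever| = |0.0622·8.796·+0.063219| / 0.0419037 = 0.82546 rad/s.

0.825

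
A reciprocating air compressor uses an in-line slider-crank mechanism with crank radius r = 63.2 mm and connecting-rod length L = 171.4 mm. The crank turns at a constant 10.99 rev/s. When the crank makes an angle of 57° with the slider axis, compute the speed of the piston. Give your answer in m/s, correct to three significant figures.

4.43

ω = 2π·11 = 69.05 rad/s
For an in-line slider-crank, x = r cosθ + √(L² − r² sin²θ), so v = −rω sinθ·[1 + r cosθ/√(L² − r² sin²θ)].
With r = 0.0632 m, L = 0.1714 m, θ = 57°: √(L² − r² sin²θ) = 0.163 m.
v = −0.0632·69.05·0.83867·[1 + 0.0632·0.54464/0.163] = -4.433 m/s.
|v| = 4.433 m/s.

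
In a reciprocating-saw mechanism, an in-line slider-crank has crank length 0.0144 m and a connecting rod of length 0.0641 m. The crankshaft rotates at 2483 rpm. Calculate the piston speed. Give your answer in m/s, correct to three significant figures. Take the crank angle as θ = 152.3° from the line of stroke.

1.39

ω = 2π·2483/60 = 260 rad/s
For an in-line slider-crank, x = r cosθ + √(L² − r² sin²θ), so v = −rω sinθ·[1 + r cosθ/√(L² − r² sin²θ)].
With r = 0.0144 m, L = 0.0641 m, θ = 152.3°: √(L² − r² sin²θ) = 0.06375 m.
v = −0.0144·260·0.46484·[1 + 0.0144·-0.88539/0.06375] = -1.3924 m/s.
|v| = 1.3924 m/s.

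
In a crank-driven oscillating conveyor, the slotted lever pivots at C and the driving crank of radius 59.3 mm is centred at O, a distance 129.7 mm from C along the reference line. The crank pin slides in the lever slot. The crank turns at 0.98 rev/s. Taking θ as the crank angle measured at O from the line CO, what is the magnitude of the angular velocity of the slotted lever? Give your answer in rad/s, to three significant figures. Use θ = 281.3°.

1.32

ω = 6.158 rad/s (from 0.98 rev/s).
Crank pin A relative to C: A = (d + r cosθ, r sinθ); lever angle φ = atan2(r sinθ, d + r cosθ).
Differentiating tanφ: φ̇ = rω(d cosθ + r)/(d² + r² + 2dr cosθ).
d² + r² + 2dr cosθ = |CA|² = 0.0233527 m²;  d cosθ + r = +0.084714 m.
|ω_lever| = |0.0593·6.158·+0.084714| / 0.0233527 = 1.3246 rad/s.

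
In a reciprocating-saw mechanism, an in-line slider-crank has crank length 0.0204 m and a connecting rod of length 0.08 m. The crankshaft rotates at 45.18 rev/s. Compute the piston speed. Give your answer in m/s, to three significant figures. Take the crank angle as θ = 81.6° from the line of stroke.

ω = 2π·45.2 = 283.9 rad/s
For an in-line slider-crank, x = r cosθ + √(L² − r² sin²θ), so v = −rω sinθ·[1 + r cosθ/√(L² − r² sin²θ)].
With r = 0.0204 m, L = 0.08 m, θ = 81.6°: √(L² − r² sin²θ) = 0.077413 m.
v = −0.0204·283.9·0.98927·[1 + 0.0204·0.14608/0.077413] = -5.9495 m/s.
|v| = 5.9495 m/s.

5.95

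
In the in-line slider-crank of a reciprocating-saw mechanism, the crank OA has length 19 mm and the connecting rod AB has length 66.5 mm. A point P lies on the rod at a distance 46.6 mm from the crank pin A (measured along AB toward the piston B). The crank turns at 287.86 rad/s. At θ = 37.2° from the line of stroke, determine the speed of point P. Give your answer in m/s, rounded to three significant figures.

4.06

ω = 287.9 rad/s.  Crank-pin speed |V_A| = rω = 5.4693 m/s, perpendicular to OA.
Rod angle: sinφ = −(r/L) sinθ ⇒ φ = -9.947°; ω_rod = −rω cosθ/√(L²−r²sin²θ) = -66.511 rad/s.
V_P = V_A + ω_rod × AP, with AP = 0.0466 m along the rod.
Components: V_Px = −rω sinθ − a·ω_rod·sinφ = -3.8422 m/s;  V_Py = rω cosθ + a·ω_rod·cosφ = +1.3037 m/s.
|V_P| = √(V_Px² + V_Py²) = 4.0573 m/s.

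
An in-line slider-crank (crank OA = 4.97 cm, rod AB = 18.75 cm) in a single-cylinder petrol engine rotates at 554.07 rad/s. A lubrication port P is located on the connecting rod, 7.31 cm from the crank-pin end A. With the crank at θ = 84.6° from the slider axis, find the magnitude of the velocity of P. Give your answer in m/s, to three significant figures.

ω = 554.1 rad/s.  Crank-pin speed |V_A| = rω = 27.537 m/s, perpendicular to OA.
Rod angle: sinφ = −(r/L) sinθ ⇒ φ = -15.301°; ω_rod = −rω cosθ/√(L²−r²sin²θ) = -14.329 rad/s.
V_P = V_A + ω_rod × AP, with AP = 0.0731 m along the rod.
Components: V_Px = −rω sinθ − a·ω_rod·sinφ = -27.691 m/s;  V_Py = rω cosθ + a·ω_rod·cosφ = +1.5812 m/s.
|V_P| = √(V_Px² + V_Py²) = 27.737 m/s.

27.7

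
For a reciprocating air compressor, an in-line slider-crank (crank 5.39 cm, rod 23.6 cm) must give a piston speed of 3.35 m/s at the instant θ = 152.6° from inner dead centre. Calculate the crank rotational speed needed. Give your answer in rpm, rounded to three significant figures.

1620

For an in-line slider-crank, |v_piston| = rω|sinθ|·[1 + r cosθ/√(L² − r² sin²θ)].
With r = 0.0539 m, L = 0.236 m, θ = 152.6°: the bracketed kinematic factor |dx/dθ| = 0.019747 m.
ω = v/|dx/dθ| = 3.35/0.019747 = 169.64 rad/s.
N = 60ω/(2π) = 1620 rpm.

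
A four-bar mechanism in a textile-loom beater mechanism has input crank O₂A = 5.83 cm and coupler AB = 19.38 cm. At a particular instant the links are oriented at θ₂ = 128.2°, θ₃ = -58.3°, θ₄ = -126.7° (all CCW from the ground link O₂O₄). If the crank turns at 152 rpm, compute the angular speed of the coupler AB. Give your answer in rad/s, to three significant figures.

4.97

ω₂ = 15.92 rad/s (from 152 rpm).
Differentiating the loop-closure r₂e^{iθ₂}+r₃e^{iθ₃}=r₁+r₄e^{iθ₄} gives r₂ω₂e^{iθ₂}+r₃ω₃e^{iθ₃}=r₄ω₄e^{iθ₄}.
Eliminating the other unknown: ω₃ = r₂ω₂ sin(θ₄−θ₂) / [r₃ sin(θ₃−θ₄)].
Numerator sine = +0.96547; denominator sine = +0.92978.
Result = 0.0583·15.92·(+0.96547) / (0.1938·(+0.92978)) = +4.9722 rad/s; magnitude 4.9722 rad/s.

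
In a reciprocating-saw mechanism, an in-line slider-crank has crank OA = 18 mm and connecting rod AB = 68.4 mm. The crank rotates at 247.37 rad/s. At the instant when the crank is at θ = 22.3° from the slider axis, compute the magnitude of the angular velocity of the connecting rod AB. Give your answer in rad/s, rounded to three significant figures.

60.5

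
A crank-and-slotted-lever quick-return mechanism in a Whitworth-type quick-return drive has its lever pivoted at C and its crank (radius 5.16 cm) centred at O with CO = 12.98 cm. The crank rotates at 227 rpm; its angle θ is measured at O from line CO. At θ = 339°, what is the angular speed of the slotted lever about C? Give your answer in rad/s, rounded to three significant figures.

ω = 23.77 rad/s (from 227 rpm).
Crank pin A relative to C: A = (d + r cosθ, r sinθ); lever angle φ = atan2(r sinθ, d + r cosθ).
Differentiating tanφ: φ̇ = rω(d cosθ + r)/(d² + r² + 2dr cosθ).
d² + r² + 2dr cosθ = |CA|² = 0.0320162 m²;  d cosθ + r = +0.17278 m.
|ω_lever| = |0.0516·23.77·+0.17278| / 0.0320162 = 6.6195 rad/s.

6.62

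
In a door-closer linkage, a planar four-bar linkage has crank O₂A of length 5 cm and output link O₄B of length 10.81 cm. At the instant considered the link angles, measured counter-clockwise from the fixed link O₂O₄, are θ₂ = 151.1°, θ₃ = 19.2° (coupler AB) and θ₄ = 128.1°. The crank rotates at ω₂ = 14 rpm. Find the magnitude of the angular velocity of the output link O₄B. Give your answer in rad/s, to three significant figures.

ω₂ = 1.466 rad/s (from 14 rpm).
Differentiating the loop-closure r₂e^{iθ₂}+r₃e^{iθ₃}=r₁+r₄e^{iθ₄} gives r₂ω₂e^{iθ₂}+r₃ω₃e^{iθ₃}=r₄ω₄e^{iθ₄}.
Eliminating the other unknown: ω₄ = r₂ω₂ sin(θ₂−θ₃) / [r₄ sin(θ₄−θ₃)].
Numerator sine = +0.74431; denominator sine = +0.94609.
Result = 0.05·1.466·(+0.74431) / (0.1081·(+0.94609)) = +0.53349 rad/s; magnitude 0.53349 rad/s.

0.533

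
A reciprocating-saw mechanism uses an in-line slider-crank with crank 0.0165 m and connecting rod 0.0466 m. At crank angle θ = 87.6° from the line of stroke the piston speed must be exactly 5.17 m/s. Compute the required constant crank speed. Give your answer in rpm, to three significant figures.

For an in-line slider-crank, |v_piston| = rω|sinθ|·[1 + r cosθ/√(L² − r² sin²θ)].
With r = 0.0165 m, L = 0.0466 m, θ = 87.6°: the bracketed kinematic factor |dx/dθ| = 0.016747 m.
ω = v/|dx/dθ| = 5.17/0.016747 = 308.71 rad/s.
N = 60ω/(2π) = 2948 rpm.

2950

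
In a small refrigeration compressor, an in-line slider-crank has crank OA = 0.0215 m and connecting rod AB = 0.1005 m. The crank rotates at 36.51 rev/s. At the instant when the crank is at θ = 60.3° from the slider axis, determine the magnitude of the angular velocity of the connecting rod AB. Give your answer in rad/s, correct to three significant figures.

24.7

ω = 229.4 rad/s (converted from 36.51 rev/s).
The rod makes angle φ with the slider axis where L sinφ = r sinθ; differentiating, L cosφ·φ̇ = r ω cosθ.
L cosφ = √(L² − r² sin²θ) = 0.09875 m.
|ω_rod| = r ω |cosθ| / √(L² − r² sin²θ) = 0.0215·229.4·0.49546/0.09875 = 24.746 rad/s.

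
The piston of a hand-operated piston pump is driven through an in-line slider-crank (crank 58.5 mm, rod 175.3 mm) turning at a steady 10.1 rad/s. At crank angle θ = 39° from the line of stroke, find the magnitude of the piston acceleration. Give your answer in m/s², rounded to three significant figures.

5.12

ω = 10.1 rad/s
x(θ) = r cosθ + √(L² − r² sin²θ); with ω constant, a = ω²·d²x/dθ².
d²x/dθ² = −r cosθ − r²(cos2θ)/√u − r⁴ sin²2θ/(4u^{3/2}),  u = L² − r² sin²θ = 0.0293747 m².
Substituting r = 0.0585 m, L = 0.1753 m, θ = 39°: d²x/dθ² = -0.050171 m.
a = ω²·d²x/dθ² = (10.1)²·(-0.050171) = -5.1179 m/s²;  |a| = 5.1179 m/s².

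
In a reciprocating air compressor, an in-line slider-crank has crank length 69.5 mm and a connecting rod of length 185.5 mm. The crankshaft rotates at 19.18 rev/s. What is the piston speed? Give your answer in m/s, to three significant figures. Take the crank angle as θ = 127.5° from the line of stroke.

5.06

ω = 2π·19.2 = 120.5 rad/s
For an in-line slider-crank, x = r cosθ + √(L² − r² sin²θ), so v = −rω sinθ·[1 + r cosθ/√(L² − r² sin²θ)].
With r = 0.0695 m, L = 0.1855 m, θ = 127.5°: √(L² − r² sin²θ) = 0.17712 m.
v = −0.0695·120.5·0.79335·[1 + 0.0695·-0.60876/0.17712] = -5.0575 m/s.
|v| = 5.0575 m/s.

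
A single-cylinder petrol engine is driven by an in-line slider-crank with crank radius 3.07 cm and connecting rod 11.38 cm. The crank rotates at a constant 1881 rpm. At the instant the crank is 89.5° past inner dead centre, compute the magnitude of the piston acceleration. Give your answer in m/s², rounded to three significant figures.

ω = 2π·1881/60 = 197 rad/s
x(θ) = r cosθ + √(L² − r² sin²θ); with ω constant, a = ω²·d²x/dθ².
d²x/dθ² = −r cosθ − r²(cos2θ)/√u − r⁴ sin²2θ/(4u^{3/2}),  u = L² − r² sin²θ = 0.012008 m².
Substituting r = 0.0307 m, L = 0.1138 m, θ = 89.5°: d²x/dθ² = +0.0083316 m.
a = ω²·d²x/dθ² = (197)²·(+0.0083316) = +323.27 m/s²;  |a| = 323.27 m/s².

323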